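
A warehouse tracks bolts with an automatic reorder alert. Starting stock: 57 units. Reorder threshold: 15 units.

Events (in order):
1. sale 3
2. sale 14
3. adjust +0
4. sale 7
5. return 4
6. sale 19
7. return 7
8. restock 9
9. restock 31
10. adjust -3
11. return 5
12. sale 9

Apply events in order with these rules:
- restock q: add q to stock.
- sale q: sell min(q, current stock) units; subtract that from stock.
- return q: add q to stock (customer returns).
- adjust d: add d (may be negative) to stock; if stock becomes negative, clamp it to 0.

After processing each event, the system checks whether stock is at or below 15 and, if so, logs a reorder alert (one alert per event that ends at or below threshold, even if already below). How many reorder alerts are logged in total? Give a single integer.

Answer: 0

Derivation:
Processing events:
Start: stock = 57
  Event 1 (sale 3): sell min(3,57)=3. stock: 57 - 3 = 54. total_sold = 3
  Event 2 (sale 14): sell min(14,54)=14. stock: 54 - 14 = 40. total_sold = 17
  Event 3 (adjust +0): 40 + 0 = 40
  Event 4 (sale 7): sell min(7,40)=7. stock: 40 - 7 = 33. total_sold = 24
  Event 5 (return 4): 33 + 4 = 37
  Event 6 (sale 19): sell min(19,37)=19. stock: 37 - 19 = 18. total_sold = 43
  Event 7 (return 7): 18 + 7 = 25
  Event 8 (restock 9): 25 + 9 = 34
  Event 9 (restock 31): 34 + 31 = 65
  Event 10 (adjust -3): 65 + -3 = 62
  Event 11 (return 5): 62 + 5 = 67
  Event 12 (sale 9): sell min(9,67)=9. stock: 67 - 9 = 58. total_sold = 52
Final: stock = 58, total_sold = 52

Checking against threshold 15:
  After event 1: stock=54 > 15
  After event 2: stock=40 > 15
  After event 3: stock=40 > 15
  After event 4: stock=33 > 15
  After event 5: stock=37 > 15
  After event 6: stock=18 > 15
  After event 7: stock=25 > 15
  After event 8: stock=34 > 15
  After event 9: stock=65 > 15
  After event 10: stock=62 > 15
  After event 11: stock=67 > 15
  After event 12: stock=58 > 15
Alert events: []. Count = 0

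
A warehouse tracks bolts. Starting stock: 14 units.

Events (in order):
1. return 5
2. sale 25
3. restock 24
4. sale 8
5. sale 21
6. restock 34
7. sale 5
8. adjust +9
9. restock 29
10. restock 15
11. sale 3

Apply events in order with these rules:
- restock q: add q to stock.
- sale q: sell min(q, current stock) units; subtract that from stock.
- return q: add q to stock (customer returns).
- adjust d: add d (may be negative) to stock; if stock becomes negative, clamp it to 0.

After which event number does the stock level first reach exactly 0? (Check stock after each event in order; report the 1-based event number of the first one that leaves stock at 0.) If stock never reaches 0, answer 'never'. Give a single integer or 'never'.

Answer: 2

Derivation:
Processing events:
Start: stock = 14
  Event 1 (return 5): 14 + 5 = 19
  Event 2 (sale 25): sell min(25,19)=19. stock: 19 - 19 = 0. total_sold = 19
  Event 3 (restock 24): 0 + 24 = 24
  Event 4 (sale 8): sell min(8,24)=8. stock: 24 - 8 = 16. total_sold = 27
  Event 5 (sale 21): sell min(21,16)=16. stock: 16 - 16 = 0. total_sold = 43
  Event 6 (restock 34): 0 + 34 = 34
  Event 7 (sale 5): sell min(5,34)=5. stock: 34 - 5 = 29. total_sold = 48
  Event 8 (adjust +9): 29 + 9 = 38
  Event 9 (restock 29): 38 + 29 = 67
  Event 10 (restock 15): 67 + 15 = 82
  Event 11 (sale 3): sell min(3,82)=3. stock: 82 - 3 = 79. total_sold = 51
Final: stock = 79, total_sold = 51

First zero at event 2.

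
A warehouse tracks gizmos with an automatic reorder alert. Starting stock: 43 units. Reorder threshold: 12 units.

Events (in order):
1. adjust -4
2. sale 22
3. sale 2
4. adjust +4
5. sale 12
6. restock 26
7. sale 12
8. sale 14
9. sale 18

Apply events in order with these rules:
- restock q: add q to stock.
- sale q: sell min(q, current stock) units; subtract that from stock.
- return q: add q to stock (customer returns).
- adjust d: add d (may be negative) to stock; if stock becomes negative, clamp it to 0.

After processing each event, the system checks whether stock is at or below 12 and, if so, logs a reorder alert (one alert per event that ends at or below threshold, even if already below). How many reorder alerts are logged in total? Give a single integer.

Processing events:
Start: stock = 43
  Event 1 (adjust -4): 43 + -4 = 39
  Event 2 (sale 22): sell min(22,39)=22. stock: 39 - 22 = 17. total_sold = 22
  Event 3 (sale 2): sell min(2,17)=2. stock: 17 - 2 = 15. total_sold = 24
  Event 4 (adjust +4): 15 + 4 = 19
  Event 5 (sale 12): sell min(12,19)=12. stock: 19 - 12 = 7. total_sold = 36
  Event 6 (restock 26): 7 + 26 = 33
  Event 7 (sale 12): sell min(12,33)=12. stock: 33 - 12 = 21. total_sold = 48
  Event 8 (sale 14): sell min(14,21)=14. stock: 21 - 14 = 7. total_sold = 62
  Event 9 (sale 18): sell min(18,7)=7. stock: 7 - 7 = 0. total_sold = 69
Final: stock = 0, total_sold = 69

Checking against threshold 12:
  After event 1: stock=39 > 12
  After event 2: stock=17 > 12
  After event 3: stock=15 > 12
  After event 4: stock=19 > 12
  After event 5: stock=7 <= 12 -> ALERT
  After event 6: stock=33 > 12
  After event 7: stock=21 > 12
  After event 8: stock=7 <= 12 -> ALERT
  After event 9: stock=0 <= 12 -> ALERT
Alert events: [5, 8, 9]. Count = 3

Answer: 3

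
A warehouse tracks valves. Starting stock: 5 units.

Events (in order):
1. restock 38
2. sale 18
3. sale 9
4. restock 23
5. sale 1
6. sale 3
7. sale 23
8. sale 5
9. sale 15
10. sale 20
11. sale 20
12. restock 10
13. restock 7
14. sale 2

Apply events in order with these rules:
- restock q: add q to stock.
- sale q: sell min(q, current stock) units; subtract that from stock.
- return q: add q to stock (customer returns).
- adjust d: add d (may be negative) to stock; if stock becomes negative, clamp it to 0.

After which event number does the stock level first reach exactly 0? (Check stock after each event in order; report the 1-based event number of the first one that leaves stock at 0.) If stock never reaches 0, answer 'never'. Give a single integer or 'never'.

Processing events:
Start: stock = 5
  Event 1 (restock 38): 5 + 38 = 43
  Event 2 (sale 18): sell min(18,43)=18. stock: 43 - 18 = 25. total_sold = 18
  Event 3 (sale 9): sell min(9,25)=9. stock: 25 - 9 = 16. total_sold = 27
  Event 4 (restock 23): 16 + 23 = 39
  Event 5 (sale 1): sell min(1,39)=1. stock: 39 - 1 = 38. total_sold = 28
  Event 6 (sale 3): sell min(3,38)=3. stock: 38 - 3 = 35. total_sold = 31
  Event 7 (sale 23): sell min(23,35)=23. stock: 35 - 23 = 12. total_sold = 54
  Event 8 (sale 5): sell min(5,12)=5. stock: 12 - 5 = 7. total_sold = 59
  Event 9 (sale 15): sell min(15,7)=7. stock: 7 - 7 = 0. total_sold = 66
  Event 10 (sale 20): sell min(20,0)=0. stock: 0 - 0 = 0. total_sold = 66
  Event 11 (sale 20): sell min(20,0)=0. stock: 0 - 0 = 0. total_sold = 66
  Event 12 (restock 10): 0 + 10 = 10
  Event 13 (restock 7): 10 + 7 = 17
  Event 14 (sale 2): sell min(2,17)=2. stock: 17 - 2 = 15. total_sold = 68
Final: stock = 15, total_sold = 68

First zero at event 9.

Answer: 9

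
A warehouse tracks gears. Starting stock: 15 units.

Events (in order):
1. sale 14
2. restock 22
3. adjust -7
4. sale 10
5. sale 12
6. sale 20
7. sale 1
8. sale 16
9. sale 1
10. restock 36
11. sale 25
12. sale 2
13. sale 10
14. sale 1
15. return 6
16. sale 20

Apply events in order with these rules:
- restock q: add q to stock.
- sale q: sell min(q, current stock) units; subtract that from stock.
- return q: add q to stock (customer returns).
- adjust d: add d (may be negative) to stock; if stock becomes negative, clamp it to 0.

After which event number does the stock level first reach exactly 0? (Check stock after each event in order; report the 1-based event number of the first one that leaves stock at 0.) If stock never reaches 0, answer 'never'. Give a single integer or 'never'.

Processing events:
Start: stock = 15
  Event 1 (sale 14): sell min(14,15)=14. stock: 15 - 14 = 1. total_sold = 14
  Event 2 (restock 22): 1 + 22 = 23
  Event 3 (adjust -7): 23 + -7 = 16
  Event 4 (sale 10): sell min(10,16)=10. stock: 16 - 10 = 6. total_sold = 24
  Event 5 (sale 12): sell min(12,6)=6. stock: 6 - 6 = 0. total_sold = 30
  Event 6 (sale 20): sell min(20,0)=0. stock: 0 - 0 = 0. total_sold = 30
  Event 7 (sale 1): sell min(1,0)=0. stock: 0 - 0 = 0. total_sold = 30
  Event 8 (sale 16): sell min(16,0)=0. stock: 0 - 0 = 0. total_sold = 30
  Event 9 (sale 1): sell min(1,0)=0. stock: 0 - 0 = 0. total_sold = 30
  Event 10 (restock 36): 0 + 36 = 36
  Event 11 (sale 25): sell min(25,36)=25. stock: 36 - 25 = 11. total_sold = 55
  Event 12 (sale 2): sell min(2,11)=2. stock: 11 - 2 = 9. total_sold = 57
  Event 13 (sale 10): sell min(10,9)=9. stock: 9 - 9 = 0. total_sold = 66
  Event 14 (sale 1): sell min(1,0)=0. stock: 0 - 0 = 0. total_sold = 66
  Event 15 (return 6): 0 + 6 = 6
  Event 16 (sale 20): sell min(20,6)=6. stock: 6 - 6 = 0. total_sold = 72
Final: stock = 0, total_sold = 72

First zero at event 5.

Answer: 5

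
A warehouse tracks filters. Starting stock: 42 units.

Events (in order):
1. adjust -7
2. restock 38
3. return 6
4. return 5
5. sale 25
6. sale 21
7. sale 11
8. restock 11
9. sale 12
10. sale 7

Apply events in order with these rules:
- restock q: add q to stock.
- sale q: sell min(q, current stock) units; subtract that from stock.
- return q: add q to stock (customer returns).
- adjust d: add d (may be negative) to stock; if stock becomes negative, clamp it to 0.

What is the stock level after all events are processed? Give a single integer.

Answer: 19

Derivation:
Processing events:
Start: stock = 42
  Event 1 (adjust -7): 42 + -7 = 35
  Event 2 (restock 38): 35 + 38 = 73
  Event 3 (return 6): 73 + 6 = 79
  Event 4 (return 5): 79 + 5 = 84
  Event 5 (sale 25): sell min(25,84)=25. stock: 84 - 25 = 59. total_sold = 25
  Event 6 (sale 21): sell min(21,59)=21. stock: 59 - 21 = 38. total_sold = 46
  Event 7 (sale 11): sell min(11,38)=11. stock: 38 - 11 = 27. total_sold = 57
  Event 8 (restock 11): 27 + 11 = 38
  Event 9 (sale 12): sell min(12,38)=12. stock: 38 - 12 = 26. total_sold = 69
  Event 10 (sale 7): sell min(7,26)=7. stock: 26 - 7 = 19. total_sold = 76
Final: stock = 19, total_sold = 76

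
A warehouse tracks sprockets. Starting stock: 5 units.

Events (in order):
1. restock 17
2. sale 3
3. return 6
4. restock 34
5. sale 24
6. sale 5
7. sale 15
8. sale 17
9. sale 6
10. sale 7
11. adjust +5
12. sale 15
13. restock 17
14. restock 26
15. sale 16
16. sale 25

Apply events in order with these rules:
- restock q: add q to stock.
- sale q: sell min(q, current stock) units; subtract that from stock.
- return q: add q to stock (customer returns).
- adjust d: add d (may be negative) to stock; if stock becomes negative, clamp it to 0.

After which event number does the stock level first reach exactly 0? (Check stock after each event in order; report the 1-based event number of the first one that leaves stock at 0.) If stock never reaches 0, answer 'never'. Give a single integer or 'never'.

Processing events:
Start: stock = 5
  Event 1 (restock 17): 5 + 17 = 22
  Event 2 (sale 3): sell min(3,22)=3. stock: 22 - 3 = 19. total_sold = 3
  Event 3 (return 6): 19 + 6 = 25
  Event 4 (restock 34): 25 + 34 = 59
  Event 5 (sale 24): sell min(24,59)=24. stock: 59 - 24 = 35. total_sold = 27
  Event 6 (sale 5): sell min(5,35)=5. stock: 35 - 5 = 30. total_sold = 32
  Event 7 (sale 15): sell min(15,30)=15. stock: 30 - 15 = 15. total_sold = 47
  Event 8 (sale 17): sell min(17,15)=15. stock: 15 - 15 = 0. total_sold = 62
  Event 9 (sale 6): sell min(6,0)=0. stock: 0 - 0 = 0. total_sold = 62
  Event 10 (sale 7): sell min(7,0)=0. stock: 0 - 0 = 0. total_sold = 62
  Event 11 (adjust +5): 0 + 5 = 5
  Event 12 (sale 15): sell min(15,5)=5. stock: 5 - 5 = 0. total_sold = 67
  Event 13 (restock 17): 0 + 17 = 17
  Event 14 (restock 26): 17 + 26 = 43
  Event 15 (sale 16): sell min(16,43)=16. stock: 43 - 16 = 27. total_sold = 83
  Event 16 (sale 25): sell min(25,27)=25. stock: 27 - 25 = 2. total_sold = 108
Final: stock = 2, total_sold = 108

First zero at event 8.

Answer: 8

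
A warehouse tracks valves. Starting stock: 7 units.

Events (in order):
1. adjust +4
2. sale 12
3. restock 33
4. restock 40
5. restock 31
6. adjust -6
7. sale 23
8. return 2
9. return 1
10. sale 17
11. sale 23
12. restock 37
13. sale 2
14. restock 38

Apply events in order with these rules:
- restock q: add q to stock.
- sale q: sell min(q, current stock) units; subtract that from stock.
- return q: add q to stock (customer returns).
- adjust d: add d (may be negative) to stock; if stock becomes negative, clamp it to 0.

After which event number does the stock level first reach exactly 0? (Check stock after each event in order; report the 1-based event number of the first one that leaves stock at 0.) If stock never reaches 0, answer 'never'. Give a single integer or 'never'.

Processing events:
Start: stock = 7
  Event 1 (adjust +4): 7 + 4 = 11
  Event 2 (sale 12): sell min(12,11)=11. stock: 11 - 11 = 0. total_sold = 11
  Event 3 (restock 33): 0 + 33 = 33
  Event 4 (restock 40): 33 + 40 = 73
  Event 5 (restock 31): 73 + 31 = 104
  Event 6 (adjust -6): 104 + -6 = 98
  Event 7 (sale 23): sell min(23,98)=23. stock: 98 - 23 = 75. total_sold = 34
  Event 8 (return 2): 75 + 2 = 77
  Event 9 (return 1): 77 + 1 = 78
  Event 10 (sale 17): sell min(17,78)=17. stock: 78 - 17 = 61. total_sold = 51
  Event 11 (sale 23): sell min(23,61)=23. stock: 61 - 23 = 38. total_sold = 74
  Event 12 (restock 37): 38 + 37 = 75
  Event 13 (sale 2): sell min(2,75)=2. stock: 75 - 2 = 73. total_sold = 76
  Event 14 (restock 38): 73 + 38 = 111
Final: stock = 111, total_sold = 76

First zero at event 2.

Answer: 2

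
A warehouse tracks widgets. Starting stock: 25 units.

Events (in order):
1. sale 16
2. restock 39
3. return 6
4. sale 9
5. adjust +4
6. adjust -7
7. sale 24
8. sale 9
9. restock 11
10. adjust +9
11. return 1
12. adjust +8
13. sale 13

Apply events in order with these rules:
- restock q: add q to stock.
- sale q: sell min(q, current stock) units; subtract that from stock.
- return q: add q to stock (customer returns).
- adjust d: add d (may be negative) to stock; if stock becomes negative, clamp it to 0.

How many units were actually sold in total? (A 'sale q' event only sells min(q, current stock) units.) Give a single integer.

Answer: 71

Derivation:
Processing events:
Start: stock = 25
  Event 1 (sale 16): sell min(16,25)=16. stock: 25 - 16 = 9. total_sold = 16
  Event 2 (restock 39): 9 + 39 = 48
  Event 3 (return 6): 48 + 6 = 54
  Event 4 (sale 9): sell min(9,54)=9. stock: 54 - 9 = 45. total_sold = 25
  Event 5 (adjust +4): 45 + 4 = 49
  Event 6 (adjust -7): 49 + -7 = 42
  Event 7 (sale 24): sell min(24,42)=24. stock: 42 - 24 = 18. total_sold = 49
  Event 8 (sale 9): sell min(9,18)=9. stock: 18 - 9 = 9. total_sold = 58
  Event 9 (restock 11): 9 + 11 = 20
  Event 10 (adjust +9): 20 + 9 = 29
  Event 11 (return 1): 29 + 1 = 30
  Event 12 (adjust +8): 30 + 8 = 38
  Event 13 (sale 13): sell min(13,38)=13. stock: 38 - 13 = 25. total_sold = 71
Final: stock = 25, total_sold = 71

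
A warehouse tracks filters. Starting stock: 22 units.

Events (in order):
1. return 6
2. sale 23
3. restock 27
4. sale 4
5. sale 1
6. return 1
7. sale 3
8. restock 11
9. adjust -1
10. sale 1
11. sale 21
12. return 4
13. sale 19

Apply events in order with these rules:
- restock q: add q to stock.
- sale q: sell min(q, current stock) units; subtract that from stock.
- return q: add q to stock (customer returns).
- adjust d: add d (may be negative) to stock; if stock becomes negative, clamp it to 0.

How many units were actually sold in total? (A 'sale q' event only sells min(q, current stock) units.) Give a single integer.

Processing events:
Start: stock = 22
  Event 1 (return 6): 22 + 6 = 28
  Event 2 (sale 23): sell min(23,28)=23. stock: 28 - 23 = 5. total_sold = 23
  Event 3 (restock 27): 5 + 27 = 32
  Event 4 (sale 4): sell min(4,32)=4. stock: 32 - 4 = 28. total_sold = 27
  Event 5 (sale 1): sell min(1,28)=1. stock: 28 - 1 = 27. total_sold = 28
  Event 6 (return 1): 27 + 1 = 28
  Event 7 (sale 3): sell min(3,28)=3. stock: 28 - 3 = 25. total_sold = 31
  Event 8 (restock 11): 25 + 11 = 36
  Event 9 (adjust -1): 36 + -1 = 35
  Event 10 (sale 1): sell min(1,35)=1. stock: 35 - 1 = 34. total_sold = 32
  Event 11 (sale 21): sell min(21,34)=21. stock: 34 - 21 = 13. total_sold = 53
  Event 12 (return 4): 13 + 4 = 17
  Event 13 (sale 19): sell min(19,17)=17. stock: 17 - 17 = 0. total_sold = 70
Final: stock = 0, total_sold = 70

Answer: 70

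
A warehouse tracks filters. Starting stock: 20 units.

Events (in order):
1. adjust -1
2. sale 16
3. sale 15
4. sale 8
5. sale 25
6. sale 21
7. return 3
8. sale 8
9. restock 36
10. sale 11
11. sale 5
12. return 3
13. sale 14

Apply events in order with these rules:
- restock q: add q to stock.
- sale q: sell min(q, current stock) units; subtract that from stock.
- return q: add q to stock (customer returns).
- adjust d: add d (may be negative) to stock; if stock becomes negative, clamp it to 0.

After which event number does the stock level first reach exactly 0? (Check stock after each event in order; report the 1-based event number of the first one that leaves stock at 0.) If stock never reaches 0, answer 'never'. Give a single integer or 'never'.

Answer: 3

Derivation:
Processing events:
Start: stock = 20
  Event 1 (adjust -1): 20 + -1 = 19
  Event 2 (sale 16): sell min(16,19)=16. stock: 19 - 16 = 3. total_sold = 16
  Event 3 (sale 15): sell min(15,3)=3. stock: 3 - 3 = 0. total_sold = 19
  Event 4 (sale 8): sell min(8,0)=0. stock: 0 - 0 = 0. total_sold = 19
  Event 5 (sale 25): sell min(25,0)=0. stock: 0 - 0 = 0. total_sold = 19
  Event 6 (sale 21): sell min(21,0)=0. stock: 0 - 0 = 0. total_sold = 19
  Event 7 (return 3): 0 + 3 = 3
  Event 8 (sale 8): sell min(8,3)=3. stock: 3 - 3 = 0. total_sold = 22
  Event 9 (restock 36): 0 + 36 = 36
  Event 10 (sale 11): sell min(11,36)=11. stock: 36 - 11 = 25. total_sold = 33
  Event 11 (sale 5): sell min(5,25)=5. stock: 25 - 5 = 20. total_sold = 38
  Event 12 (return 3): 20 + 3 = 23
  Event 13 (sale 14): sell min(14,23)=14. stock: 23 - 14 = 9. total_sold = 52
Final: stock = 9, total_sold = 52

First zero at event 3.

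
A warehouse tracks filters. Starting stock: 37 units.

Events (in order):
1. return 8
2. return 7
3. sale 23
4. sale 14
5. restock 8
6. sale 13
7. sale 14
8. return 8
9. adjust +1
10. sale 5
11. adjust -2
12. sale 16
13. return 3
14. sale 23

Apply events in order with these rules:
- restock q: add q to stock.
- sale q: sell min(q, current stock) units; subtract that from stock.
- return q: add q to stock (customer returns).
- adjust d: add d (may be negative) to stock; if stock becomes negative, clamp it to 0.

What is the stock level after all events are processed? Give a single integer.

Processing events:
Start: stock = 37
  Event 1 (return 8): 37 + 8 = 45
  Event 2 (return 7): 45 + 7 = 52
  Event 3 (sale 23): sell min(23,52)=23. stock: 52 - 23 = 29. total_sold = 23
  Event 4 (sale 14): sell min(14,29)=14. stock: 29 - 14 = 15. total_sold = 37
  Event 5 (restock 8): 15 + 8 = 23
  Event 6 (sale 13): sell min(13,23)=13. stock: 23 - 13 = 10. total_sold = 50
  Event 7 (sale 14): sell min(14,10)=10. stock: 10 - 10 = 0. total_sold = 60
  Event 8 (return 8): 0 + 8 = 8
  Event 9 (adjust +1): 8 + 1 = 9
  Event 10 (sale 5): sell min(5,9)=5. stock: 9 - 5 = 4. total_sold = 65
  Event 11 (adjust -2): 4 + -2 = 2
  Event 12 (sale 16): sell min(16,2)=2. stock: 2 - 2 = 0. total_sold = 67
  Event 13 (return 3): 0 + 3 = 3
  Event 14 (sale 23): sell min(23,3)=3. stock: 3 - 3 = 0. total_sold = 70
Final: stock = 0, total_sold = 70

Answer: 0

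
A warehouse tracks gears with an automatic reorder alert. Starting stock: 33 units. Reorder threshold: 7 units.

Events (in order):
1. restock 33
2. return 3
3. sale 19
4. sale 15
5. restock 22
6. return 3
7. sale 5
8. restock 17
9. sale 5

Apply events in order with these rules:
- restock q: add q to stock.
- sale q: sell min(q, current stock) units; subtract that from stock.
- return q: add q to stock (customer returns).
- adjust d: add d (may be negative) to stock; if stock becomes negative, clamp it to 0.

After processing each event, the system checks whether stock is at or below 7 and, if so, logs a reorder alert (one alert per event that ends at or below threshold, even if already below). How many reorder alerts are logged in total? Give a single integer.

Answer: 0

Derivation:
Processing events:
Start: stock = 33
  Event 1 (restock 33): 33 + 33 = 66
  Event 2 (return 3): 66 + 3 = 69
  Event 3 (sale 19): sell min(19,69)=19. stock: 69 - 19 = 50. total_sold = 19
  Event 4 (sale 15): sell min(15,50)=15. stock: 50 - 15 = 35. total_sold = 34
  Event 5 (restock 22): 35 + 22 = 57
  Event 6 (return 3): 57 + 3 = 60
  Event 7 (sale 5): sell min(5,60)=5. stock: 60 - 5 = 55. total_sold = 39
  Event 8 (restock 17): 55 + 17 = 72
  Event 9 (sale 5): sell min(5,72)=5. stock: 72 - 5 = 67. total_sold = 44
Final: stock = 67, total_sold = 44

Checking against threshold 7:
  After event 1: stock=66 > 7
  After event 2: stock=69 > 7
  After event 3: stock=50 > 7
  After event 4: stock=35 > 7
  After event 5: stock=57 > 7
  After event 6: stock=60 > 7
  After event 7: stock=55 > 7
  After event 8: stock=72 > 7
  After event 9: stock=67 > 7
Alert events: []. Count = 0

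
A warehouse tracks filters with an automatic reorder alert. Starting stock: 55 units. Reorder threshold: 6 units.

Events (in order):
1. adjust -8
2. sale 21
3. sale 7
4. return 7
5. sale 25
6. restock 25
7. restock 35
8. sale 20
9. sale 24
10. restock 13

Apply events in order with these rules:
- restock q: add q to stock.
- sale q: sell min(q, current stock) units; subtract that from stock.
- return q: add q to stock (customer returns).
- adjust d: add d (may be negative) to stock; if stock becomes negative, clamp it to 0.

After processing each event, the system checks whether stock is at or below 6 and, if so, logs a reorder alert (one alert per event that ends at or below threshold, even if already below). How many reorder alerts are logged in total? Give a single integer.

Processing events:
Start: stock = 55
  Event 1 (adjust -8): 55 + -8 = 47
  Event 2 (sale 21): sell min(21,47)=21. stock: 47 - 21 = 26. total_sold = 21
  Event 3 (sale 7): sell min(7,26)=7. stock: 26 - 7 = 19. total_sold = 28
  Event 4 (return 7): 19 + 7 = 26
  Event 5 (sale 25): sell min(25,26)=25. stock: 26 - 25 = 1. total_sold = 53
  Event 6 (restock 25): 1 + 25 = 26
  Event 7 (restock 35): 26 + 35 = 61
  Event 8 (sale 20): sell min(20,61)=20. stock: 61 - 20 = 41. total_sold = 73
  Event 9 (sale 24): sell min(24,41)=24. stock: 41 - 24 = 17. total_sold = 97
  Event 10 (restock 13): 17 + 13 = 30
Final: stock = 30, total_sold = 97

Checking against threshold 6:
  After event 1: stock=47 > 6
  After event 2: stock=26 > 6
  After event 3: stock=19 > 6
  After event 4: stock=26 > 6
  After event 5: stock=1 <= 6 -> ALERT
  After event 6: stock=26 > 6
  After event 7: stock=61 > 6
  After event 8: stock=41 > 6
  After event 9: stock=17 > 6
  After event 10: stock=30 > 6
Alert events: [5]. Count = 1

Answer: 1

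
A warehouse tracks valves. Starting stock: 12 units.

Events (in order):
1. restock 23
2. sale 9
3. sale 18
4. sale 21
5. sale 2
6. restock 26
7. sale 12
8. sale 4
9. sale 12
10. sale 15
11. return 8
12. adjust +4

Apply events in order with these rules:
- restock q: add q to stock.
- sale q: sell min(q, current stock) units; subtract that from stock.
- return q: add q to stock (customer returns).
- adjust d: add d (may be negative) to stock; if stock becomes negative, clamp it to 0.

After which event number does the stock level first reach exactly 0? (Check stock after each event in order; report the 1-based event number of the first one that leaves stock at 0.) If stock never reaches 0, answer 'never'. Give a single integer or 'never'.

Answer: 4

Derivation:
Processing events:
Start: stock = 12
  Event 1 (restock 23): 12 + 23 = 35
  Event 2 (sale 9): sell min(9,35)=9. stock: 35 - 9 = 26. total_sold = 9
  Event 3 (sale 18): sell min(18,26)=18. stock: 26 - 18 = 8. total_sold = 27
  Event 4 (sale 21): sell min(21,8)=8. stock: 8 - 8 = 0. total_sold = 35
  Event 5 (sale 2): sell min(2,0)=0. stock: 0 - 0 = 0. total_sold = 35
  Event 6 (restock 26): 0 + 26 = 26
  Event 7 (sale 12): sell min(12,26)=12. stock: 26 - 12 = 14. total_sold = 47
  Event 8 (sale 4): sell min(4,14)=4. stock: 14 - 4 = 10. total_sold = 51
  Event 9 (sale 12): sell min(12,10)=10. stock: 10 - 10 = 0. total_sold = 61
  Event 10 (sale 15): sell min(15,0)=0. stock: 0 - 0 = 0. total_sold = 61
  Event 11 (return 8): 0 + 8 = 8
  Event 12 (adjust +4): 8 + 4 = 12
Final: stock = 12, total_sold = 61

First zero at event 4.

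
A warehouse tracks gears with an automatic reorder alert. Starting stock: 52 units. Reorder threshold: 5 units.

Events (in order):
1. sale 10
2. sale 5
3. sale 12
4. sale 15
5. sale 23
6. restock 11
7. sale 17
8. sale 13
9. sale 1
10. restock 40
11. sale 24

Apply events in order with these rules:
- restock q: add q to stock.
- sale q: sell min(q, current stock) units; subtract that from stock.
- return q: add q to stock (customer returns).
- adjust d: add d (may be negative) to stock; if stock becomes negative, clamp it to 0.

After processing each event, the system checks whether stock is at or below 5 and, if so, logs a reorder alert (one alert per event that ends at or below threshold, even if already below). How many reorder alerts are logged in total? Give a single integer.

Answer: 4

Derivation:
Processing events:
Start: stock = 52
  Event 1 (sale 10): sell min(10,52)=10. stock: 52 - 10 = 42. total_sold = 10
  Event 2 (sale 5): sell min(5,42)=5. stock: 42 - 5 = 37. total_sold = 15
  Event 3 (sale 12): sell min(12,37)=12. stock: 37 - 12 = 25. total_sold = 27
  Event 4 (sale 15): sell min(15,25)=15. stock: 25 - 15 = 10. total_sold = 42
  Event 5 (sale 23): sell min(23,10)=10. stock: 10 - 10 = 0. total_sold = 52
  Event 6 (restock 11): 0 + 11 = 11
  Event 7 (sale 17): sell min(17,11)=11. stock: 11 - 11 = 0. total_sold = 63
  Event 8 (sale 13): sell min(13,0)=0. stock: 0 - 0 = 0. total_sold = 63
  Event 9 (sale 1): sell min(1,0)=0. stock: 0 - 0 = 0. total_sold = 63
  Event 10 (restock 40): 0 + 40 = 40
  Event 11 (sale 24): sell min(24,40)=24. stock: 40 - 24 = 16. total_sold = 87
Final: stock = 16, total_sold = 87

Checking against threshold 5:
  After event 1: stock=42 > 5
  After event 2: stock=37 > 5
  After event 3: stock=25 > 5
  After event 4: stock=10 > 5
  After event 5: stock=0 <= 5 -> ALERT
  After event 6: stock=11 > 5
  After event 7: stock=0 <= 5 -> ALERT
  After event 8: stock=0 <= 5 -> ALERT
  After event 9: stock=0 <= 5 -> ALERT
  After event 10: stock=40 > 5
  After event 11: stock=16 > 5
Alert events: [5, 7, 8, 9]. Count = 4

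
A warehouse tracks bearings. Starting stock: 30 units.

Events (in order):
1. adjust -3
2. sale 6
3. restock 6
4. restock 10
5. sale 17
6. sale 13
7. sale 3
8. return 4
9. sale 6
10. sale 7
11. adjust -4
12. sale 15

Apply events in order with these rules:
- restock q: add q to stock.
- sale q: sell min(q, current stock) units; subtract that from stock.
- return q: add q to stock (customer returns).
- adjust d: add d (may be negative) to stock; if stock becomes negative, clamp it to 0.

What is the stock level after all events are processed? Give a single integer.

Processing events:
Start: stock = 30
  Event 1 (adjust -3): 30 + -3 = 27
  Event 2 (sale 6): sell min(6,27)=6. stock: 27 - 6 = 21. total_sold = 6
  Event 3 (restock 6): 21 + 6 = 27
  Event 4 (restock 10): 27 + 10 = 37
  Event 5 (sale 17): sell min(17,37)=17. stock: 37 - 17 = 20. total_sold = 23
  Event 6 (sale 13): sell min(13,20)=13. stock: 20 - 13 = 7. total_sold = 36
  Event 7 (sale 3): sell min(3,7)=3. stock: 7 - 3 = 4. total_sold = 39
  Event 8 (return 4): 4 + 4 = 8
  Event 9 (sale 6): sell min(6,8)=6. stock: 8 - 6 = 2. total_sold = 45
  Event 10 (sale 7): sell min(7,2)=2. stock: 2 - 2 = 0. total_sold = 47
  Event 11 (adjust -4): 0 + -4 = 0 (clamped to 0)
  Event 12 (sale 15): sell min(15,0)=0. stock: 0 - 0 = 0. total_sold = 47
Final: stock = 0, total_sold = 47

Answer: 0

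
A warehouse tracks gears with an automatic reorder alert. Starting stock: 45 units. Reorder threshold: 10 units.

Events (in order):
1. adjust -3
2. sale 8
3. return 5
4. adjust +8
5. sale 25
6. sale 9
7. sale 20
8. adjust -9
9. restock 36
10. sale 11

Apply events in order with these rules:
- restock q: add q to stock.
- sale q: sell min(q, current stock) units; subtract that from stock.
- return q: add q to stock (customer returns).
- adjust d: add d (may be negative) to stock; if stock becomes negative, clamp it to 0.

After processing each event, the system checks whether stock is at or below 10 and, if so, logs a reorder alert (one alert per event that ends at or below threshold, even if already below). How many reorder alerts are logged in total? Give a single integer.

Answer: 2

Derivation:
Processing events:
Start: stock = 45
  Event 1 (adjust -3): 45 + -3 = 42
  Event 2 (sale 8): sell min(8,42)=8. stock: 42 - 8 = 34. total_sold = 8
  Event 3 (return 5): 34 + 5 = 39
  Event 4 (adjust +8): 39 + 8 = 47
  Event 5 (sale 25): sell min(25,47)=25. stock: 47 - 25 = 22. total_sold = 33
  Event 6 (sale 9): sell min(9,22)=9. stock: 22 - 9 = 13. total_sold = 42
  Event 7 (sale 20): sell min(20,13)=13. stock: 13 - 13 = 0. total_sold = 55
  Event 8 (adjust -9): 0 + -9 = 0 (clamped to 0)
  Event 9 (restock 36): 0 + 36 = 36
  Event 10 (sale 11): sell min(11,36)=11. stock: 36 - 11 = 25. total_sold = 66
Final: stock = 25, total_sold = 66

Checking against threshold 10:
  After event 1: stock=42 > 10
  After event 2: stock=34 > 10
  After event 3: stock=39 > 10
  After event 4: stock=47 > 10
  After event 5: stock=22 > 10
  After event 6: stock=13 > 10
  After event 7: stock=0 <= 10 -> ALERT
  After event 8: stock=0 <= 10 -> ALERT
  After event 9: stock=36 > 10
  After event 10: stock=25 > 10
Alert events: [7, 8]. Count = 2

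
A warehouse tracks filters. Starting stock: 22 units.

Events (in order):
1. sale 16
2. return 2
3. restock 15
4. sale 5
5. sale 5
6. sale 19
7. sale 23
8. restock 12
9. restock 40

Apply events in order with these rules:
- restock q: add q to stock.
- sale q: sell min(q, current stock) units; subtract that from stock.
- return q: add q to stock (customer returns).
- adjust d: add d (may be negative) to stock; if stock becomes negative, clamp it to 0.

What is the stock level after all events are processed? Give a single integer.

Processing events:
Start: stock = 22
  Event 1 (sale 16): sell min(16,22)=16. stock: 22 - 16 = 6. total_sold = 16
  Event 2 (return 2): 6 + 2 = 8
  Event 3 (restock 15): 8 + 15 = 23
  Event 4 (sale 5): sell min(5,23)=5. stock: 23 - 5 = 18. total_sold = 21
  Event 5 (sale 5): sell min(5,18)=5. stock: 18 - 5 = 13. total_sold = 26
  Event 6 (sale 19): sell min(19,13)=13. stock: 13 - 13 = 0. total_sold = 39
  Event 7 (sale 23): sell min(23,0)=0. stock: 0 - 0 = 0. total_sold = 39
  Event 8 (restock 12): 0 + 12 = 12
  Event 9 (restock 40): 12 + 40 = 52
Final: stock = 52, total_sold = 39

Answer: 52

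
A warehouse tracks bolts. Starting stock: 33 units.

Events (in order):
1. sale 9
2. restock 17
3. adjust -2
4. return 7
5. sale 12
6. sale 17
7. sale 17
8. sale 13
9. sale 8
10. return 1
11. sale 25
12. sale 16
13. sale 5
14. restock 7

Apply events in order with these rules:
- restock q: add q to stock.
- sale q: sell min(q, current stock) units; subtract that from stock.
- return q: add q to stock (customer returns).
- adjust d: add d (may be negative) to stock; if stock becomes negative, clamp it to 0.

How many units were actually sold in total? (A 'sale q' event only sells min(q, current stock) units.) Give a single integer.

Processing events:
Start: stock = 33
  Event 1 (sale 9): sell min(9,33)=9. stock: 33 - 9 = 24. total_sold = 9
  Event 2 (restock 17): 24 + 17 = 41
  Event 3 (adjust -2): 41 + -2 = 39
  Event 4 (return 7): 39 + 7 = 46
  Event 5 (sale 12): sell min(12,46)=12. stock: 46 - 12 = 34. total_sold = 21
  Event 6 (sale 17): sell min(17,34)=17. stock: 34 - 17 = 17. total_sold = 38
  Event 7 (sale 17): sell min(17,17)=17. stock: 17 - 17 = 0. total_sold = 55
  Event 8 (sale 13): sell min(13,0)=0. stock: 0 - 0 = 0. total_sold = 55
  Event 9 (sale 8): sell min(8,0)=0. stock: 0 - 0 = 0. total_sold = 55
  Event 10 (return 1): 0 + 1 = 1
  Event 11 (sale 25): sell min(25,1)=1. stock: 1 - 1 = 0. total_sold = 56
  Event 12 (sale 16): sell min(16,0)=0. stock: 0 - 0 = 0. total_sold = 56
  Event 13 (sale 5): sell min(5,0)=0. stock: 0 - 0 = 0. total_sold = 56
  Event 14 (restock 7): 0 + 7 = 7
Final: stock = 7, total_sold = 56

Answer: 56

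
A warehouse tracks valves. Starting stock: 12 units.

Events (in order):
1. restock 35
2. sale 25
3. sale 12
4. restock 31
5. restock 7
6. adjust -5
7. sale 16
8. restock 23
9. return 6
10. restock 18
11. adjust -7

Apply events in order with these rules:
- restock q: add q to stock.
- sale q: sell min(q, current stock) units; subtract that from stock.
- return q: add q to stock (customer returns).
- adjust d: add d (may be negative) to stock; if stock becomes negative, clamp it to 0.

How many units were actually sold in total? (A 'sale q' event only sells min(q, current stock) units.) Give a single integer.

Processing events:
Start: stock = 12
  Event 1 (restock 35): 12 + 35 = 47
  Event 2 (sale 25): sell min(25,47)=25. stock: 47 - 25 = 22. total_sold = 25
  Event 3 (sale 12): sell min(12,22)=12. stock: 22 - 12 = 10. total_sold = 37
  Event 4 (restock 31): 10 + 31 = 41
  Event 5 (restock 7): 41 + 7 = 48
  Event 6 (adjust -5): 48 + -5 = 43
  Event 7 (sale 16): sell min(16,43)=16. stock: 43 - 16 = 27. total_sold = 53
  Event 8 (restock 23): 27 + 23 = 50
  Event 9 (return 6): 50 + 6 = 56
  Event 10 (restock 18): 56 + 18 = 74
  Event 11 (adjust -7): 74 + -7 = 67
Final: stock = 67, total_sold = 53

Answer: 53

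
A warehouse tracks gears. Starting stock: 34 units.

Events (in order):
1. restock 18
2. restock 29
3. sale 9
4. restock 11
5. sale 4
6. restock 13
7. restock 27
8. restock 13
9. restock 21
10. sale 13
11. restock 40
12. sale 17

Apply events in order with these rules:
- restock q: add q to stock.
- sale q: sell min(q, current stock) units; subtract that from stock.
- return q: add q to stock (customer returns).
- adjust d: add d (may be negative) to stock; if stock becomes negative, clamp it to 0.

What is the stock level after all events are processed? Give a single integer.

Answer: 163

Derivation:
Processing events:
Start: stock = 34
  Event 1 (restock 18): 34 + 18 = 52
  Event 2 (restock 29): 52 + 29 = 81
  Event 3 (sale 9): sell min(9,81)=9. stock: 81 - 9 = 72. total_sold = 9
  Event 4 (restock 11): 72 + 11 = 83
  Event 5 (sale 4): sell min(4,83)=4. stock: 83 - 4 = 79. total_sold = 13
  Event 6 (restock 13): 79 + 13 = 92
  Event 7 (restock 27): 92 + 27 = 119
  Event 8 (restock 13): 119 + 13 = 132
  Event 9 (restock 21): 132 + 21 = 153
  Event 10 (sale 13): sell min(13,153)=13. stock: 153 - 13 = 140. total_sold = 26
  Event 11 (restock 40): 140 + 40 = 180
  Event 12 (sale 17): sell min(17,180)=17. stock: 180 - 17 = 163. total_sold = 43
Final: stock = 163, total_sold = 43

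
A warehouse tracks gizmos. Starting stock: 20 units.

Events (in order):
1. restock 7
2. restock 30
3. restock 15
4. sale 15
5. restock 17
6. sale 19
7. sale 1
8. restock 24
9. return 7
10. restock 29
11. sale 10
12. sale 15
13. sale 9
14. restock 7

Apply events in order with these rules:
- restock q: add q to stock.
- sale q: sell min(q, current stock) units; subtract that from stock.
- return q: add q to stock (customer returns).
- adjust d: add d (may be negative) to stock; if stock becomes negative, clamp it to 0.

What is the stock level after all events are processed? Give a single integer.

Answer: 87

Derivation:
Processing events:
Start: stock = 20
  Event 1 (restock 7): 20 + 7 = 27
  Event 2 (restock 30): 27 + 30 = 57
  Event 3 (restock 15): 57 + 15 = 72
  Event 4 (sale 15): sell min(15,72)=15. stock: 72 - 15 = 57. total_sold = 15
  Event 5 (restock 17): 57 + 17 = 74
  Event 6 (sale 19): sell min(19,74)=19. stock: 74 - 19 = 55. total_sold = 34
  Event 7 (sale 1): sell min(1,55)=1. stock: 55 - 1 = 54. total_sold = 35
  Event 8 (restock 24): 54 + 24 = 78
  Event 9 (return 7): 78 + 7 = 85
  Event 10 (restock 29): 85 + 29 = 114
  Event 11 (sale 10): sell min(10,114)=10. stock: 114 - 10 = 104. total_sold = 45
  Event 12 (sale 15): sell min(15,104)=15. stock: 104 - 15 = 89. total_sold = 60
  Event 13 (sale 9): sell min(9,89)=9. stock: 89 - 9 = 80. total_sold = 69
  Event 14 (restock 7): 80 + 7 = 87
Final: stock = 87, total_sold = 69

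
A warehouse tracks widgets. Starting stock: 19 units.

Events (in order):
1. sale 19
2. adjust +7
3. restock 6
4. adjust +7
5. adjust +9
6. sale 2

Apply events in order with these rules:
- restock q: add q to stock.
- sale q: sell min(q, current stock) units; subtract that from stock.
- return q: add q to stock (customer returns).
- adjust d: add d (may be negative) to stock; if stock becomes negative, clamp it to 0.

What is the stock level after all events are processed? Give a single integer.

Answer: 27

Derivation:
Processing events:
Start: stock = 19
  Event 1 (sale 19): sell min(19,19)=19. stock: 19 - 19 = 0. total_sold = 19
  Event 2 (adjust +7): 0 + 7 = 7
  Event 3 (restock 6): 7 + 6 = 13
  Event 4 (adjust +7): 13 + 7 = 20
  Event 5 (adjust +9): 20 + 9 = 29
  Event 6 (sale 2): sell min(2,29)=2. stock: 29 - 2 = 27. total_sold = 21
Final: stock = 27, total_sold = 21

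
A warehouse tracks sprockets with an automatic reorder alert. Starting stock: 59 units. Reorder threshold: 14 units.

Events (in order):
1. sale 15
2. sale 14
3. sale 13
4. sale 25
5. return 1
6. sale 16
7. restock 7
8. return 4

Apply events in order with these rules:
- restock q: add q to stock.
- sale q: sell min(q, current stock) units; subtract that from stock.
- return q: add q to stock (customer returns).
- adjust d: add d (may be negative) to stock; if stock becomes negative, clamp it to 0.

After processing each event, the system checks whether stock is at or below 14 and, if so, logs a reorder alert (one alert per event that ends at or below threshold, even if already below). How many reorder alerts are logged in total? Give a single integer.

Answer: 5

Derivation:
Processing events:
Start: stock = 59
  Event 1 (sale 15): sell min(15,59)=15. stock: 59 - 15 = 44. total_sold = 15
  Event 2 (sale 14): sell min(14,44)=14. stock: 44 - 14 = 30. total_sold = 29
  Event 3 (sale 13): sell min(13,30)=13. stock: 30 - 13 = 17. total_sold = 42
  Event 4 (sale 25): sell min(25,17)=17. stock: 17 - 17 = 0. total_sold = 59
  Event 5 (return 1): 0 + 1 = 1
  Event 6 (sale 16): sell min(16,1)=1. stock: 1 - 1 = 0. total_sold = 60
  Event 7 (restock 7): 0 + 7 = 7
  Event 8 (return 4): 7 + 4 = 11
Final: stock = 11, total_sold = 60

Checking against threshold 14:
  After event 1: stock=44 > 14
  After event 2: stock=30 > 14
  After event 3: stock=17 > 14
  After event 4: stock=0 <= 14 -> ALERT
  After event 5: stock=1 <= 14 -> ALERT
  After event 6: stock=0 <= 14 -> ALERT
  After event 7: stock=7 <= 14 -> ALERT
  After event 8: stock=11 <= 14 -> ALERT
Alert events: [4, 5, 6, 7, 8]. Count = 5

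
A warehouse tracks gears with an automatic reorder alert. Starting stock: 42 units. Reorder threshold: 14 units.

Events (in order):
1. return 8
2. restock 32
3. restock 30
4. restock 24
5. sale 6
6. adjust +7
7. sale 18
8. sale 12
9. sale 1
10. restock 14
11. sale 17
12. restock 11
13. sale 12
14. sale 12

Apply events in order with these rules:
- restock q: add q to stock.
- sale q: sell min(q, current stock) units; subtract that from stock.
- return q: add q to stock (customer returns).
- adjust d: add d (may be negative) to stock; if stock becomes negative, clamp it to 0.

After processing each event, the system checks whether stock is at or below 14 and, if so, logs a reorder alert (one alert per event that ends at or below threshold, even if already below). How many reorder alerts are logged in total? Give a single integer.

Processing events:
Start: stock = 42
  Event 1 (return 8): 42 + 8 = 50
  Event 2 (restock 32): 50 + 32 = 82
  Event 3 (restock 30): 82 + 30 = 112
  Event 4 (restock 24): 112 + 24 = 136
  Event 5 (sale 6): sell min(6,136)=6. stock: 136 - 6 = 130. total_sold = 6
  Event 6 (adjust +7): 130 + 7 = 137
  Event 7 (sale 18): sell min(18,137)=18. stock: 137 - 18 = 119. total_sold = 24
  Event 8 (sale 12): sell min(12,119)=12. stock: 119 - 12 = 107. total_sold = 36
  Event 9 (sale 1): sell min(1,107)=1. stock: 107 - 1 = 106. total_sold = 37
  Event 10 (restock 14): 106 + 14 = 120
  Event 11 (sale 17): sell min(17,120)=17. stock: 120 - 17 = 103. total_sold = 54
  Event 12 (restock 11): 103 + 11 = 114
  Event 13 (sale 12): sell min(12,114)=12. stock: 114 - 12 = 102. total_sold = 66
  Event 14 (sale 12): sell min(12,102)=12. stock: 102 - 12 = 90. total_sold = 78
Final: stock = 90, total_sold = 78

Checking against threshold 14:
  After event 1: stock=50 > 14
  After event 2: stock=82 > 14
  After event 3: stock=112 > 14
  After event 4: stock=136 > 14
  After event 5: stock=130 > 14
  After event 6: stock=137 > 14
  After event 7: stock=119 > 14
  After event 8: stock=107 > 14
  After event 9: stock=106 > 14
  After event 10: stock=120 > 14
  After event 11: stock=103 > 14
  After event 12: stock=114 > 14
  After event 13: stock=102 > 14
  After event 14: stock=90 > 14
Alert events: []. Count = 0

Answer: 0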